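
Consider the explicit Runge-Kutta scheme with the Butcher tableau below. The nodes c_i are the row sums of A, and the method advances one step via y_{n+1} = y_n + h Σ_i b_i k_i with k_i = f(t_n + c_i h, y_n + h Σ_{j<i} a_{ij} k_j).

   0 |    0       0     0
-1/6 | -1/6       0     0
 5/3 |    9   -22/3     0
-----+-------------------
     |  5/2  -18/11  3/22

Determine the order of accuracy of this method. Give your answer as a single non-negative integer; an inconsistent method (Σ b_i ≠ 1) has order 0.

b = (5/2, -18/11, 3/22)
c = (0, -1/6, 5/3)
Ac = (0, 0, 11/9)
Σ b_i: 5/2·1 + (-18/11)·1 + 3/22·1 = 1 ✓
b·c: (-18/11)·(-1/6) + 3/22·5/3 = 1/2 ✓
b·c²: (-18/11)·1/36 + 3/22·25/9 = 1/3 ✓
b·Ac: 3/22·11/9 = 1/6 ✓; 3 stages ⇒ order 3.

3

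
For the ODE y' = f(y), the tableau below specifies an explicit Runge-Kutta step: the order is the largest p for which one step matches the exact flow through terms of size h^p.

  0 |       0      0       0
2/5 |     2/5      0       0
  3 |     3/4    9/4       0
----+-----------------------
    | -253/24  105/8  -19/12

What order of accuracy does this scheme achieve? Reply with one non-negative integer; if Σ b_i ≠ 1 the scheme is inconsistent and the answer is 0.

b = (-253/24, 105/8, -19/12)
c = (0, 2/5, 3)
Ac = (0, 0, 9/10)
Σ b_i: (-253/24)·1 + 105/8·1 + (-19/12)·1 = 1 ✓
b·c: 105/8·2/5 + (-19/12)·3 = 1/2 ✓
b·c²: 105/8·4/25 + (-19/12)·9 = -243/20 ≠ 1/3 ⇒ order 2.
b·Ac: (-19/12)·9/10 = -57/40 ≠ 1/6

2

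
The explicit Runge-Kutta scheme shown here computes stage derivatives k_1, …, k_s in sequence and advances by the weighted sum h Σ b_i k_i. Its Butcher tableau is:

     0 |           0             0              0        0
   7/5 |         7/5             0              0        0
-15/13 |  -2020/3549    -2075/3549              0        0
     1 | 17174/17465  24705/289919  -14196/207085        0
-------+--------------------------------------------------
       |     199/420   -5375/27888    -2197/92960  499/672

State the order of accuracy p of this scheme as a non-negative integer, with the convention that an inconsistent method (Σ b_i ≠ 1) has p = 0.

4

b = (199/420, -5375/27888, -2197/92960, 499/672)
c = (0, 7/5, -15/13, 1)
Ac = (0, 0, -415/507, 99/499)
Σ b_i: 199/420·1 + (-5375/27888)·1 + (-2197/92960)·1 + 499/672·1 = 1 ✓
b·c: (-5375/27888)·7/5 + (-2197/92960)·(-15/13) + 499/672·1 = 1/2 ✓
b·c²: (-5375/27888)·49/25 + (-2197/92960)·225/169 + 499/672·1 = 1/3 ✓
b·Ac: (-2197/92960)·(-415/507) + 499/672·99/499 = 1/6 ✓
b·c³: (-5375/27888)·343/125 + (-2197/92960)·(-3375/2197) + 499/672·1 = 1/4 ✓
b·(c∘Ac): (-2197/92960)·2075/2197 + 499/672·99/499 = 1/8 ✓
b·Ac²: (-2197/92960)·(-581/507) + 499/672·189/2495 = 1/12 ✓
b·A²c: 499/672·28/499 = 1/24 ✓; 4 stages ⇒ order 4.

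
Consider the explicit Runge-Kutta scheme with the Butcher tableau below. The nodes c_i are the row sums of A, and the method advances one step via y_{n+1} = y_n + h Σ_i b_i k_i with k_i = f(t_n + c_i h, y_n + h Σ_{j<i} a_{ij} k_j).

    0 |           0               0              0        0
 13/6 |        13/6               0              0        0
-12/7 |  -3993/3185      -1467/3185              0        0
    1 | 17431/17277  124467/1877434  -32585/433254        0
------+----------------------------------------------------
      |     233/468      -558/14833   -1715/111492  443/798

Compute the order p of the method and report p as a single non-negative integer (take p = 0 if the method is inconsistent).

b = (233/468, -558/14833, -1715/111492, 443/798)
c = (0, 13/6, -12/7, 1)
Ac = (0, 0, -489/490, 483/1772)
Σ b_i: 233/468·1 + (-558/14833)·1 + (-1715/111492)·1 + 443/798·1 = 1 ✓
b·c: (-558/14833)·13/6 + (-1715/111492)·(-12/7) + 443/798·1 = 1/2 ✓
b·c²: (-558/14833)·169/36 + (-1715/111492)·144/49 + 443/798·1 = 1/3 ✓
b·Ac: (-1715/111492)·(-489/490) + 443/798·483/1772 = 1/6 ✓
b·c³: (-558/14833)·2197/216 + (-1715/111492)·(-1728/343) + 443/798·1 = 1/4 ✓
b·(c∘Ac): (-1715/111492)·2934/1715 + 443/798·483/1772 = 1/8 ✓
b·Ac²: (-1715/111492)·(-2119/980) + 443/798·959/10632 = 1/12 ✓
b·A²c: 443/798·133/1772 = 1/24 ✓; 4 stages ⇒ order 4.

4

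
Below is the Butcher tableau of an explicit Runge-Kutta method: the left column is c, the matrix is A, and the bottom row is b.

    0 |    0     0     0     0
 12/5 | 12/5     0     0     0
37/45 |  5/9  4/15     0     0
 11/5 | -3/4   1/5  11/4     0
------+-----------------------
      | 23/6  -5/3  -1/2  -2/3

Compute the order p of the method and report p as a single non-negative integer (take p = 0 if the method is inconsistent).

b = (23/6, -5/3, -1/2, -2/3)
c = (0, 12/5, 37/45, 11/5)
Ac = (0, 0, 16/25, 2467/900)
Σ b_i: 23/6·1 + (-5/3)·1 + (-1/2)·1 + (-2/3)·1 = 1 ✓
b·c: (-5/3)·12/5 + (-1/2)·37/45 + (-2/3)·11/5 = -529/90 ≠ 1/2 ⇒ order 1.

1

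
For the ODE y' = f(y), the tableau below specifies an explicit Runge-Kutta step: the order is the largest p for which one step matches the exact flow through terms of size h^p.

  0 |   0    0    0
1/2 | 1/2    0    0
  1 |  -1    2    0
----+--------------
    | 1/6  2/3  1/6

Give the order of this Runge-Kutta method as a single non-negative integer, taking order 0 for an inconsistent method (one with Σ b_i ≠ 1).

b = (1/6, 2/3, 1/6)
c = (0, 1/2, 1)
Ac = (0, 0, 1)
Σ b_i: 1/6·1 + 2/3·1 + 1/6·1 = 1 ✓
b·c: 2/3·1/2 + 1/6·1 = 1/2 ✓
b·c²: 2/3·1/4 + 1/6·1 = 1/3 ✓
b·Ac: 1/6·1 = 1/6 ✓; 3 stages ⇒ order 3.

3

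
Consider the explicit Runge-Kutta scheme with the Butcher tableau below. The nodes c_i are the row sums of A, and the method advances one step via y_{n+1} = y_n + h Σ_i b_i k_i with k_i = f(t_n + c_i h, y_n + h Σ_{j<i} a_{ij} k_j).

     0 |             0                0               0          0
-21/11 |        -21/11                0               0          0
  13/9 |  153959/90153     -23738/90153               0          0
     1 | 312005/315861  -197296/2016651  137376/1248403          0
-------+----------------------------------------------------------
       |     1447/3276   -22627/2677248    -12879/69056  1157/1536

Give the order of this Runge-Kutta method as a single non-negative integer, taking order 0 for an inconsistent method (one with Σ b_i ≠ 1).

4

b = (1447/3276, -22627/2677248, -12879/69056, 1157/1536)
c = (0, -21/11, 13/9, 1)
Ac = (0, 0, 2158/4293, 400/1157)
Σ b_i: 1447/3276·1 + (-22627/2677248)·1 + (-12879/69056)·1 + 1157/1536·1 = 1 ✓
b·c: (-22627/2677248)·(-21/11) + (-12879/69056)·13/9 + 1157/1536·1 = 1/2 ✓
b·c²: (-22627/2677248)·441/121 + (-12879/69056)·169/81 + 1157/1536·1 = 1/3 ✓
b·Ac: (-12879/69056)·2158/4293 + 1157/1536·400/1157 = 1/6 ✓
b·c³: (-22627/2677248)·(-9261/1331) + (-12879/69056)·2197/729 + 1157/1536·1 = 1/4 ✓
b·(c∘Ac): (-12879/69056)·28054/38637 + 1157/1536·400/1157 = 1/8 ✓
b·Ac²: (-12879/69056)·(-15106/15741) + 1157/1536·(-1616/12727) = 1/12 ✓
b·A²c: 1157/1536·64/1157 = 1/24 ✓; 4 stages ⇒ order 4.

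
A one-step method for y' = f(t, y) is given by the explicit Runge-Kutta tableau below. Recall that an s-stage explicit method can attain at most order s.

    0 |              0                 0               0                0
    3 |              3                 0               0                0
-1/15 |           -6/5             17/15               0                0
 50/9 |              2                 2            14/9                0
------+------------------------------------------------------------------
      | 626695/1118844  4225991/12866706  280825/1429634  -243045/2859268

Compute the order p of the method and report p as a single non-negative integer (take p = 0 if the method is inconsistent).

b = (626695/1118844, 4225991/12866706, 280825/1429634, -243045/2859268)
c = (0, 3, -1/15, 50/9)
Ac = (0, 0, 17/5, 796/135)
Σ b_i: 626695/1118844·1 + 4225991/12866706·1 + 280825/1429634·1 + (-243045/2859268)·1 = 1 ✓
b·c: 4225991/12866706·3 + 280825/1429634·(-1/15) + (-243045/2859268)·50/9 = 1/2 ✓
b·c²: 4225991/12866706·9 + 280825/1429634·1/225 + (-243045/2859268)·2500/81 = 1/3 ✓
b·Ac: 280825/1429634·17/5 + (-243045/2859268)·796/135 = 1/6 ✓
b·c³: 4225991/12866706·27 + 280825/1429634·(-1/3375) + (-243045/2859268)·125000/729 = -71837329/12586995 ≠ 1/4 ⇒ order 3.
b·(c∘Ac): 280825/1429634·(-17/75) + (-243045/2859268)·7960/243 = -4747763/1678266 ≠ 1/8
b·Ac²: 280825/1429634·51/5 + (-243045/2859268)·36464/2025 = 1322941/2797110 ≠ 1/12
b·A²c: (-243045/2859268)·238/45 = -642719/1429634 ≠ 1/24

3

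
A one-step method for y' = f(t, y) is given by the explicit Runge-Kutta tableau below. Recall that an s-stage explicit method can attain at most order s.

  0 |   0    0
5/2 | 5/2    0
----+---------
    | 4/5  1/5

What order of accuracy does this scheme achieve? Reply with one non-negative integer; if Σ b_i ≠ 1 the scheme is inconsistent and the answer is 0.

b = (4/5, 1/5)
c = (0, 5/2)
Σ b_i: 4/5·1 + 1/5·1 = 1 ✓
b·c: 1/5·5/2 = 1/2 ✓; 2 stages ⇒ order 2.

2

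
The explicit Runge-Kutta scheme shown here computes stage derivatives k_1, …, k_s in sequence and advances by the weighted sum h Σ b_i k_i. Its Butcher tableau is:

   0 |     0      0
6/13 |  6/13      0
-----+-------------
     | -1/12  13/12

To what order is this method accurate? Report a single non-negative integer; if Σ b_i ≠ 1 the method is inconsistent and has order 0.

2

b = (-1/12, 13/12)
c = (0, 6/13)
Σ b_i: (-1/12)·1 + 13/12·1 = 1 ✓
b·c: 13/12·6/13 = 1/2 ✓; 2 stages ⇒ order 2.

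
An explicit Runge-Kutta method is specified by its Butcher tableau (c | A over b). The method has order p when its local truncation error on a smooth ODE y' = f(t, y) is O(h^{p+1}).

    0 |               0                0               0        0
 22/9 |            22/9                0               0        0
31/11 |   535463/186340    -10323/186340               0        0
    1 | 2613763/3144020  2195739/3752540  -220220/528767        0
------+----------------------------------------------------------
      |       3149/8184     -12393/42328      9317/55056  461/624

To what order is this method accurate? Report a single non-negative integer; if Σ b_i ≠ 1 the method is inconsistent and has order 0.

b = (3149/8184, -12393/42328, 9317/55056, 461/624)
c = (0, 22/9, 31/11, 1)
Ac = (0, 0, -1147/8470, 1183/4610)
Σ b_i: 3149/8184·1 + (-12393/42328)·1 + 9317/55056·1 + 461/624·1 = 1 ✓
b·c: (-12393/42328)·22/9 + 9317/55056·31/11 + 461/624·1 = 1/2 ✓
b·c²: (-12393/42328)·484/81 + 9317/55056·961/121 + 461/624·1 = 1/3 ✓
b·Ac: 9317/55056·(-1147/8470) + 461/624·1183/4610 = 1/6 ✓
b·c³: (-12393/42328)·10648/729 + 9317/55056·29791/1331 + 461/624·1 = 1/4 ✓
b·(c∘Ac): 9317/55056·(-35557/93170) + 461/624·1183/4610 = 1/8 ✓
b·Ac²: 9317/55056·(-1147/3465) + 461/624·3913/20745 = 1/12 ✓
b·A²c: 461/624·26/461 = 1/24 ✓; 4 stages ⇒ order 4.

4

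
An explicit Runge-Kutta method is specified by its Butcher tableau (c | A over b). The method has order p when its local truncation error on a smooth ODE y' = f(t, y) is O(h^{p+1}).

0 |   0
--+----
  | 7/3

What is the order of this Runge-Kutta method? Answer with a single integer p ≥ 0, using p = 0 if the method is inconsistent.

b = (7/3)
c = (0)
Σ b_i: 7/3·1 = 7/3 ≠ 1 ⇒ order 0.

0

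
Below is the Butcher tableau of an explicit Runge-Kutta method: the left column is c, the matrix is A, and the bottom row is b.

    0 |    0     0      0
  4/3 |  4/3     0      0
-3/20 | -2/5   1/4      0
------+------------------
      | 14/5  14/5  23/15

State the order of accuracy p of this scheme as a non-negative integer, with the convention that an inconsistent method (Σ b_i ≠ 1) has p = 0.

0

b = (14/5, 14/5, 23/15)
c = (0, 4/3, -3/20)
Ac = (0, 0, 1/3)
Σ b_i: 14/5·1 + 14/5·1 + 23/15·1 = 107/15 ≠ 1 ⇒ order 0.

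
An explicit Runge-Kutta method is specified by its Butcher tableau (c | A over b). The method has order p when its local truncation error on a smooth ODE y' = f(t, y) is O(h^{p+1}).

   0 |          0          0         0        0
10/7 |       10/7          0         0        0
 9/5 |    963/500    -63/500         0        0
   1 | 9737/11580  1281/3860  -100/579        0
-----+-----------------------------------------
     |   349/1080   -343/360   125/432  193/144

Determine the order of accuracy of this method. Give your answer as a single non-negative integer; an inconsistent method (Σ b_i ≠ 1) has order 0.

4

b = (349/1080, -343/360, 125/432, 193/144)
c = (0, 10/7, 9/5, 1)
Ac = (0, 0, -9/50, 63/386)
Σ b_i: 349/1080·1 + (-343/360)·1 + 125/432·1 + 193/144·1 = 1 ✓
b·c: (-343/360)·10/7 + 125/432·9/5 + 193/144·1 = 1/2 ✓
b·c²: (-343/360)·100/49 + 125/432·81/25 + 193/144·1 = 1/3 ✓
b·Ac: 125/432·(-9/50) + 193/144·63/386 = 1/6 ✓
b·c³: (-343/360)·1000/343 + 125/432·729/125 + 193/144·1 = 1/4 ✓
b·(c∘Ac): 125/432·(-81/250) + 193/144·63/386 = 1/8 ✓
b·Ac²: 125/432·(-9/35) + 193/144·159/1351 = 1/12 ✓
b·A²c: 193/144·6/193 = 1/24 ✓; 4 stages ⇒ order 4.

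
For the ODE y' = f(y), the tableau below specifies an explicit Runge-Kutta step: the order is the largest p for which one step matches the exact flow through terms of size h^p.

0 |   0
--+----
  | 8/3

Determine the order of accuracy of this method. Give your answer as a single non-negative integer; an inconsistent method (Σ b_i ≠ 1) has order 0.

b = (8/3)
c = (0)
Σ b_i: 8/3·1 = 8/3 ≠ 1 ⇒ order 0.

0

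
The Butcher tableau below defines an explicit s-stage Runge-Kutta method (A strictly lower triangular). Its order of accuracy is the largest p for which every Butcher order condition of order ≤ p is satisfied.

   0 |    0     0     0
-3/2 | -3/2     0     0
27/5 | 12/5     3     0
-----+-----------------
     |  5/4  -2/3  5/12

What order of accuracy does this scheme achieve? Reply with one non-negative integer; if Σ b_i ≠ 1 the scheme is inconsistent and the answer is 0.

b = (5/4, -2/3, 5/12)
c = (0, -3/2, 27/5)
Ac = (0, 0, -9/2)
Σ b_i: 5/4·1 + (-2/3)·1 + 5/12·1 = 1 ✓
b·c: (-2/3)·(-3/2) + 5/12·27/5 = 13/4 ≠ 1/2 ⇒ order 1.

1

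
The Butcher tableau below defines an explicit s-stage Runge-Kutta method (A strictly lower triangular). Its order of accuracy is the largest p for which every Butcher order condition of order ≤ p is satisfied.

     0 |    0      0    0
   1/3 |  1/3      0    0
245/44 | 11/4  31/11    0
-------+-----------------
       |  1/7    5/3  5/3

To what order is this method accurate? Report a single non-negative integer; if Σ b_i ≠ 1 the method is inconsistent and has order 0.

0

b = (1/7, 5/3, 5/3)
c = (0, 1/3, 245/44)
Ac = (0, 0, 31/33)
Σ b_i: 1/7·1 + 5/3·1 + 5/3·1 = 73/21 ≠ 1 ⇒ order 0.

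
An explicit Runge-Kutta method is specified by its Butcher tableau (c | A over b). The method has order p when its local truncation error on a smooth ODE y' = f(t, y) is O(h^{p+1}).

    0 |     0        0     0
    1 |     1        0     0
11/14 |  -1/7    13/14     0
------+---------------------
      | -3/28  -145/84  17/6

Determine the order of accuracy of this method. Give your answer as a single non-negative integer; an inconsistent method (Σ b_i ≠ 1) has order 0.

b = (-3/28, -145/84, 17/6)
c = (0, 1, 11/14)
Ac = (0, 0, 13/14)
Σ b_i: (-3/28)·1 + (-145/84)·1 + 17/6·1 = 1 ✓
b·c: (-145/84)·1 + 17/6·11/14 = 1/2 ✓
b·c²: (-145/84)·1 + 17/6·121/196 = 9/392 ≠ 1/3 ⇒ order 2.
b·Ac: 17/6·13/14 = 221/84 ≠ 1/6

2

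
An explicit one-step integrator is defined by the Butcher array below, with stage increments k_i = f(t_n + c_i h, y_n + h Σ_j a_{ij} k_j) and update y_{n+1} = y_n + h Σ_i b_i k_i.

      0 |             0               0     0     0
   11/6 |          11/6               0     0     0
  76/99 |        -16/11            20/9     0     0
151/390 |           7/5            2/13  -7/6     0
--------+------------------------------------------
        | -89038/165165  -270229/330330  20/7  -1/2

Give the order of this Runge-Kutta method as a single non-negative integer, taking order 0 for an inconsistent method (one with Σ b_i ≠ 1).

2

b = (-89038/165165, -270229/330330, 20/7, -1/2)
c = (0, 11/6, 76/99, 151/390)
Ac = (0, 0, 110/27, -2369/3861)
Σ b_i: (-89038/165165)·1 + (-270229/330330)·1 + 20/7·1 + (-1/2)·1 = 1 ✓
b·c: (-270229/330330)·11/6 + 20/7·76/99 + (-1/2)·151/390 = 1/2 ✓
b·c²: (-270229/330330)·121/36 + 20/7·5776/9801 + (-1/2)·22801/152100 = -1322644639/1159458300 ≠ 1/3 ⇒ order 2.
b·Ac: 20/7·110/27 + (-1/2)·(-2369/3861) = 215261/18018 ≠ 1/6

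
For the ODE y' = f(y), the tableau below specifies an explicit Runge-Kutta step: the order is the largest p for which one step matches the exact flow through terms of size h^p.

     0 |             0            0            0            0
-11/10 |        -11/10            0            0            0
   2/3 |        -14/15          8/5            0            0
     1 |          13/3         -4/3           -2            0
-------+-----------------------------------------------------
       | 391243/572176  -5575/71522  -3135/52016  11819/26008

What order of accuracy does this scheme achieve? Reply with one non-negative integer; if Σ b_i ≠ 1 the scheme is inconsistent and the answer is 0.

b = (391243/572176, -5575/71522, -3135/52016, 11819/26008)
c = (0, -11/10, 2/3, 1)
Ac = (0, 0, -44/25, 2/15)
Σ b_i: 391243/572176·1 + (-5575/71522)·1 + (-3135/52016)·1 + 11819/26008·1 = 1 ✓
b·c: (-5575/71522)·(-11/10) + (-3135/52016)·2/3 + 11819/26008·1 = 1/2 ✓
b·c²: (-5575/71522)·121/100 + (-3135/52016)·4/9 + 11819/26008·1 = 1/3 ✓
b·Ac: (-3135/52016)·(-44/25) + 11819/26008·2/15 = 1/6 ✓
b·c³: (-5575/71522)·(-1331/1000) + (-3135/52016)·8/27 + 11819/26008·1 = 1264757/2340720 ≠ 1/4 ⇒ order 3.
b·(c∘Ac): (-3135/52016)·(-88/75) + 11819/26008·2/15 = 25613/195060 ≠ 1/8
b·Ac²: (-3135/52016)·242/125 + 11819/26008·(-563/225) = -73369/58518 ≠ 1/12
b·A²c: 11819/26008·88/25 = 130009/81275 ≠ 1/24

3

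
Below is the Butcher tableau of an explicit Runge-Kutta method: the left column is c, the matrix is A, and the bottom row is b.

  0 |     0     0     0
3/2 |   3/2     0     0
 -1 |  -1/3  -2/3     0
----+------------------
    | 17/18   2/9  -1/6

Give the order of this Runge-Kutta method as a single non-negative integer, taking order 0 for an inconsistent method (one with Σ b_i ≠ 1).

3

b = (17/18, 2/9, -1/6)
c = (0, 3/2, -1)
Ac = (0, 0, -1)
Σ b_i: 17/18·1 + 2/9·1 + (-1/6)·1 = 1 ✓
b·c: 2/9·3/2 + (-1/6)·(-1) = 1/2 ✓
b·c²: 2/9·9/4 + (-1/6)·1 = 1/3 ✓
b·Ac: (-1/6)·(-1) = 1/6 ✓; 3 stages ⇒ order 3.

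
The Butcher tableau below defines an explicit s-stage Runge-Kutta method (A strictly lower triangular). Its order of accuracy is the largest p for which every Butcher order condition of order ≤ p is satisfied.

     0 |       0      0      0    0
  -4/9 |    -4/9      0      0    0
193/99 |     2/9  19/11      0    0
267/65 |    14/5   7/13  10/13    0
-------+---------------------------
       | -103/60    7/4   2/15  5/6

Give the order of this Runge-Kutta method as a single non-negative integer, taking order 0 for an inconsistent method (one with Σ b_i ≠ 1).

b = (-103/60, 7/4, 2/15, 5/6)
c = (0, -4/9, 193/99, 267/65)
Ac = (0, 0, -76/99, 1622/1287)
Σ b_i: (-103/60)·1 + 7/4·1 + 2/15·1 + 5/6·1 = 1 ✓
b·c: 7/4·(-4/9) + 2/15·193/99 + 5/6·267/65 = 112171/38610 ≠ 1/2 ⇒ order 1.

1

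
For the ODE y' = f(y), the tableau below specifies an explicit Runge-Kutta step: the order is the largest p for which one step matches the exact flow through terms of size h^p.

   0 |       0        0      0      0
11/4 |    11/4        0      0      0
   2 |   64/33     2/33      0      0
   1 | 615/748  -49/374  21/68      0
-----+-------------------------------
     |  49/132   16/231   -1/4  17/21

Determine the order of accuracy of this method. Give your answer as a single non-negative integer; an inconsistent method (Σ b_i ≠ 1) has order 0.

b = (49/132, 16/231, -1/4, 17/21)
c = (0, 11/4, 2, 1)
Ac = (0, 0, 1/6, 35/136)
Σ b_i: 49/132·1 + 16/231·1 + (-1/4)·1 + 17/21·1 = 1 ✓
b·c: 16/231·11/4 + (-1/4)·2 + 17/21·1 = 1/2 ✓
b·c²: 16/231·121/16 + (-1/4)·4 + 17/21·1 = 1/3 ✓
b·Ac: (-1/4)·1/6 + 17/21·35/136 = 1/6 ✓
b·c³: 16/231·1331/64 + (-1/4)·8 + 17/21·1 = 1/4 ✓
b·(c∘Ac): (-1/4)·1/3 + 17/21·35/136 = 1/8 ✓
b·Ac²: (-1/4)·11/24 + 17/21·133/544 = 1/12 ✓
b·A²c: 17/21·7/136 = 1/24 ✓; 4 stages ⇒ order 4.

4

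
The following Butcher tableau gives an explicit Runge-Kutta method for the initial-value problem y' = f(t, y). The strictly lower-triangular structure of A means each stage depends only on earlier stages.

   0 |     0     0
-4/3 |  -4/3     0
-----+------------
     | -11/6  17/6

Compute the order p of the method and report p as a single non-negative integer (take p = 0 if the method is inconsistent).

b = (-11/6, 17/6)
c = (0, -4/3)
Σ b_i: (-11/6)·1 + 17/6·1 = 1 ✓
b·c: 17/6·(-4/3) = -34/9 ≠ 1/2 ⇒ order 1.

1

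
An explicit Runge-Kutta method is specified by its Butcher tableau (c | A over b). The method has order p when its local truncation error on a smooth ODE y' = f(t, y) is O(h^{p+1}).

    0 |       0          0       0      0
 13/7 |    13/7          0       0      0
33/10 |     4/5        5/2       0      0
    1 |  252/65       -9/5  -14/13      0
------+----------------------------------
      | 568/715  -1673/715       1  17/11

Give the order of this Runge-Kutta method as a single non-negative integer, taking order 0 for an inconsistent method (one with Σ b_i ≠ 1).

b = (568/715, -1673/715, 1, 17/11)
c = (0, 13/7, 33/10, 1)
Ac = (0, 0, 65/14, -3138/455)
Σ b_i: 568/715·1 + (-1673/715)·1 + 1·1 + 17/11·1 = 1 ✓
b·c: (-1673/715)·13/7 + 1·33/10 + 17/11·1 = 1/2 ✓
b·c²: (-1673/715)·169/49 + 1·1089/100 + 17/11·1 = 33613/7700 ≠ 1/3 ⇒ order 2.
b·Ac: 1·65/14 + 17/11·(-3138/455) = -60217/10010 ≠ 1/6

2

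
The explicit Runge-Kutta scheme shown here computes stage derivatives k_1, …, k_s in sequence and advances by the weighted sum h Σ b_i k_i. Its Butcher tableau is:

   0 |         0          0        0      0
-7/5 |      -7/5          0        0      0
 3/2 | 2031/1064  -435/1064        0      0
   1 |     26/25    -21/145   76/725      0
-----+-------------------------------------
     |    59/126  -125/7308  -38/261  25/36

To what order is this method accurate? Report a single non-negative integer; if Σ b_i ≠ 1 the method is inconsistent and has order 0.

b = (59/126, -125/7308, -38/261, 25/36)
c = (0, -7/5, 3/2, 1)
Ac = (0, 0, 87/152, 9/25)
Σ b_i: 59/126·1 + (-125/7308)·1 + (-38/261)·1 + 25/36·1 = 1 ✓
b·c: (-125/7308)·(-7/5) + (-38/261)·3/2 + 25/36·1 = 1/2 ✓
b·c²: (-125/7308)·49/25 + (-38/261)·9/4 + 25/36·1 = 1/3 ✓
b·Ac: (-38/261)·87/152 + 25/36·9/25 = 1/6 ✓
b·c³: (-125/7308)·(-343/125) + (-38/261)·27/8 + 25/36·1 = 1/4 ✓
b·(c∘Ac): (-38/261)·261/304 + 25/36·9/25 = 1/8 ✓
b·Ac²: (-38/261)·(-609/760) + 25/36·(-6/125) = 1/12 ✓
b·A²c: 25/36·3/50 = 1/24 ✓; 4 stages ⇒ order 4.

4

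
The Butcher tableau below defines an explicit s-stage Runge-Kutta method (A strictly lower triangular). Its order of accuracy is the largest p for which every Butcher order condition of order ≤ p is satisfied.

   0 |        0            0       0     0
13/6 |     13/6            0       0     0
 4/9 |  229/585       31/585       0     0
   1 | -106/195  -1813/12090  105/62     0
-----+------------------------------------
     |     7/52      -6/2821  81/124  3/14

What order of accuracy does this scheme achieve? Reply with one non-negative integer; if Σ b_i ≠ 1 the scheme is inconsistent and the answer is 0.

4

b = (7/52, -6/2821, 81/124, 3/14)
c = (0, 13/6, 4/9, 1)
Ac = (0, 0, 31/270, 77/180)
Σ b_i: 7/52·1 + (-6/2821)·1 + 81/124·1 + 3/14·1 = 1 ✓
b·c: (-6/2821)·13/6 + 81/124·4/9 + 3/14·1 = 1/2 ✓
b·c²: (-6/2821)·169/36 + 81/124·16/81 + 3/14·1 = 1/3 ✓
b·Ac: 81/124·31/270 + 3/14·77/180 = 1/6 ✓
b·c³: (-6/2821)·2197/216 + 81/124·64/729 + 3/14·1 = 1/4 ✓
b·(c∘Ac): 81/124·62/1215 + 3/14·77/180 = 1/8 ✓
b·Ac²: 81/124·403/1620 + 3/14·(-133/360) = 1/12 ✓
b·A²c: 3/14·7/36 = 1/24 ✓; 4 stages ⇒ order 4.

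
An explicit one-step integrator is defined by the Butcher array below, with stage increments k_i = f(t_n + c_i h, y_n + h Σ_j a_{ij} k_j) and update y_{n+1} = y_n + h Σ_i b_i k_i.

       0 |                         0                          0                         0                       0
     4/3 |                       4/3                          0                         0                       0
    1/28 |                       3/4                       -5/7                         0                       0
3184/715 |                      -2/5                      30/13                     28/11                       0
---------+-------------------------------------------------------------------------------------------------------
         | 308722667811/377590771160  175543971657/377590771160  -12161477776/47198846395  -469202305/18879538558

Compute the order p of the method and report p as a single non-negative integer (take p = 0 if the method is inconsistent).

b = (308722667811/377590771160, 175543971657/377590771160, -12161477776/47198846395, -469202305/18879538558)
c = (0, 4/3, 1/28, 3184/715)
Ac = (0, 0, -20/21, 453/143)
Σ b_i: 308722667811/377590771160·1 + 175543971657/377590771160·1 + (-12161477776/47198846395)·1 + (-469202305/18879538558)·1 = 1 ✓
b·c: 175543971657/377590771160·4/3 + (-12161477776/47198846395)·1/28 + (-469202305/18879538558)·3184/715 = 1/2 ✓
b·c²: 175543971657/377590771160·16/9 + (-12161477776/47198846395)·1/784 + (-469202305/18879538558)·10137856/511225 = 1/3 ✓
b·Ac: (-12161477776/47198846395)·(-20/21) + (-469202305/18879538558)·453/143 = 1/6 ✓
b·c³: 175543971657/377590771160·64/27 + (-12161477776/47198846395)·1/21952 + (-469202305/18879538558)·32278933504/365525875 = -714809505936887/654176011034700 ≠ 1/4 ⇒ order 3.
b·(c∘Ac): (-12161477776/47198846395)·(-5/147) + (-469202305/18879538558)·1442352/102245 = -9680236568/28319307837 ≠ 1/8
b·Ac²: (-12161477776/47198846395)·(-80/63) + (-469202305/18879538558)·49319/12012 = 1071202264133/4757643716616 ≠ 1/12
b·A²c: (-469202305/18879538558)·(-80/33) = 1706190200/28319307837 ≠ 1/24

3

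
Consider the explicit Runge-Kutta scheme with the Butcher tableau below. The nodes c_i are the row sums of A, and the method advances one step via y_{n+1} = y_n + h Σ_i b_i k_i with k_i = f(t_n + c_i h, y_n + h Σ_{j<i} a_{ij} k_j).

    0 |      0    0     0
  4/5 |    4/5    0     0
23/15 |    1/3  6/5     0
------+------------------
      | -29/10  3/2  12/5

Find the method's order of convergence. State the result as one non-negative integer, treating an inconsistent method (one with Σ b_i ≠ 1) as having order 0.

1

b = (-29/10, 3/2, 12/5)
c = (0, 4/5, 23/15)
Ac = (0, 0, 24/25)
Σ b_i: (-29/10)·1 + 3/2·1 + 12/5·1 = 1 ✓
b·c: 3/2·4/5 + 12/5·23/15 = 122/25 ≠ 1/2 ⇒ order 1.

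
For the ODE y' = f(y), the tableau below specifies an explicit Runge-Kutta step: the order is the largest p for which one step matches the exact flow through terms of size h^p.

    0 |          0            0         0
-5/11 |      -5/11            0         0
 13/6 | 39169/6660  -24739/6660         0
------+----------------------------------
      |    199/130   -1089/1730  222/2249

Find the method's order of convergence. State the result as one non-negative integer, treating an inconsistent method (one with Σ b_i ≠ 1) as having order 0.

b = (199/130, -1089/1730, 222/2249)
c = (0, -5/11, 13/6)
Ac = (0, 0, 2249/1332)
Σ b_i: 199/130·1 + (-1089/1730)·1 + 222/2249·1 = 1 ✓
b·c: (-1089/1730)·(-5/11) + 222/2249·13/6 = 1/2 ✓
b·c²: (-1089/1730)·25/121 + 222/2249·169/36 = 1/3 ✓
b·Ac: 222/2249·2249/1332 = 1/6 ✓; 3 stages ⇒ order 3.

3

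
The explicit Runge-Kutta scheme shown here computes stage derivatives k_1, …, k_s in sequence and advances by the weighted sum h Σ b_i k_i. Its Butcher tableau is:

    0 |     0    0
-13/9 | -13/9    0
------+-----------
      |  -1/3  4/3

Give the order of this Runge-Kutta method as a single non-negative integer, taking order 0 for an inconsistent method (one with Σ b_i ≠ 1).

b = (-1/3, 4/3)
c = (0, -13/9)
Σ b_i: (-1/3)·1 + 4/3·1 = 1 ✓
b·c: 4/3·(-13/9) = -52/27 ≠ 1/2 ⇒ order 1.

1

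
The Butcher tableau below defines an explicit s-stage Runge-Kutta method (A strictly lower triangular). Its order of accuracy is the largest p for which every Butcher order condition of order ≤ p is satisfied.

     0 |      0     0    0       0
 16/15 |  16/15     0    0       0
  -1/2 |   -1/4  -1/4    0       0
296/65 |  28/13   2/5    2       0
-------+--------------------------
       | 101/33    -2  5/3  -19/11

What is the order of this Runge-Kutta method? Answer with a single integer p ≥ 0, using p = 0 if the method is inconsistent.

1

b = (101/33, -2, 5/3, -19/11)
c = (0, 16/15, -1/2, 296/65)
Ac = (0, 0, -4/15, -43/75)
Σ b_i: 101/33·1 + (-2)·1 + 5/3·1 + (-19/11)·1 = 1 ✓
b·c: (-2)·16/15 + 5/3·(-1/2) + (-19/11)·296/65 = -46471/4290 ≠ 1/2 ⇒ order 1.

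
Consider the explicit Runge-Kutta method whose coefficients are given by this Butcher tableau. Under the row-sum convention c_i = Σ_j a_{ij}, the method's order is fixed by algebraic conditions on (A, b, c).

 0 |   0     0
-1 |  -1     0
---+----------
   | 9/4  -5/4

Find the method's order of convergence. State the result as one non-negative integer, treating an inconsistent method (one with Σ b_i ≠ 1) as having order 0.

1

b = (9/4, -5/4)
c = (0, -1)
Σ b_i: 9/4·1 + (-5/4)·1 = 1 ✓
b·c: (-5/4)·(-1) = 5/4 ≠ 1/2 ⇒ order 1.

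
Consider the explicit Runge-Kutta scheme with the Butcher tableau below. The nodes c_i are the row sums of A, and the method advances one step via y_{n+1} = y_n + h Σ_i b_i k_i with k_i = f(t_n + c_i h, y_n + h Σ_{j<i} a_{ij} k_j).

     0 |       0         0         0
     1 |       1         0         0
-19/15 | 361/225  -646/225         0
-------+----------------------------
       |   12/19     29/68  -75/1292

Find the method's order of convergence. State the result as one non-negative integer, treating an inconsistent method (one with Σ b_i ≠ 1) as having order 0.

3

b = (12/19, 29/68, -75/1292)
c = (0, 1, -19/15)
Ac = (0, 0, -646/225)
Σ b_i: 12/19·1 + 29/68·1 + (-75/1292)·1 = 1 ✓
b·c: 29/68·1 + (-75/1292)·(-19/15) = 1/2 ✓
b·c²: 29/68·1 + (-75/1292)·361/225 = 1/3 ✓
b·Ac: (-75/1292)·(-646/225) = 1/6 ✓; 3 stages ⇒ order 3.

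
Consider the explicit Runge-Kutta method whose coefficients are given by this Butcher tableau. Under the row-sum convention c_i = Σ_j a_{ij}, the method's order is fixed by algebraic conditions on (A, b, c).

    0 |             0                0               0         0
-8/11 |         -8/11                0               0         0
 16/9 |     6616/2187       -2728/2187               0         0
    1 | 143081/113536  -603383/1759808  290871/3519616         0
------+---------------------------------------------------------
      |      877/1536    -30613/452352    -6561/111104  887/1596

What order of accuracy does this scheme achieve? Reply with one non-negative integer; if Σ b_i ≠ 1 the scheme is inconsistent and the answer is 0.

4

b = (877/1536, -30613/452352, -6561/111104, 887/1596)
c = (0, -8/11, 16/9, 1)
Ac = (0, 0, 1984/2187, 703/1774)
Σ b_i: 877/1536·1 + (-30613/452352)·1 + (-6561/111104)·1 + 887/1596·1 = 1 ✓
b·c: (-30613/452352)·(-8/11) + (-6561/111104)·16/9 + 887/1596·1 = 1/2 ✓
b·c²: (-30613/452352)·64/121 + (-6561/111104)·256/81 + 887/1596·1 = 1/3 ✓
b·Ac: (-6561/111104)·1984/2187 + 887/1596·703/1774 = 1/6 ✓
b·c³: (-30613/452352)·(-512/1331) + (-6561/111104)·4096/729 + 887/1596·1 = 1/4 ✓
b·(c∘Ac): (-6561/111104)·31744/19683 + 887/1596·703/1774 = 1/8 ✓
b·Ac²: (-6561/111104)·(-15872/24057) + 887/1596·779/9757 = 1/12 ✓
b·A²c: 887/1596·133/1774 = 1/24 ✓; 4 stages ⇒ order 4.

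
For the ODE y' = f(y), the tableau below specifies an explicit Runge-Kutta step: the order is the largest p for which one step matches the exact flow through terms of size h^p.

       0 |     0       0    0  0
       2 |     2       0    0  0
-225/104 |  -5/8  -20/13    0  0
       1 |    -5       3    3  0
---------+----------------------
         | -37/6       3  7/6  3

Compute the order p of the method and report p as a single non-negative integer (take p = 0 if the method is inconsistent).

1

b = (-37/6, 3, 7/6, 3)
c = (0, 2, -225/104, 1)
Ac = (0, 0, -40/13, -51/104)
Σ b_i: (-37/6)·1 + 3·1 + 7/6·1 + 3·1 = 1 ✓
b·c: 3·2 + 7/6·(-225/104) + 3·1 = 1347/208 ≠ 1/2 ⇒ order 1.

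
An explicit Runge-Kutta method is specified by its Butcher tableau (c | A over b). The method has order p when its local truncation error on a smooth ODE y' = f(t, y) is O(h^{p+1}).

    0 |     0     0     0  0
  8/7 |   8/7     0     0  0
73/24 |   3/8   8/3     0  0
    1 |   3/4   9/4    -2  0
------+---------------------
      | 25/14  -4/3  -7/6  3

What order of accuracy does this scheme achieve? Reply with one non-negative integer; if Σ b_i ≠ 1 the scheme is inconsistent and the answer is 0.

0

b = (25/14, -4/3, -7/6, 3)
c = (0, 8/7, 73/24, 1)
Ac = (0, 0, 64/21, -295/84)
Σ b_i: 25/14·1 + (-4/3)·1 + (-7/6)·1 + 3·1 = 16/7 ≠ 1 ⇒ order 0.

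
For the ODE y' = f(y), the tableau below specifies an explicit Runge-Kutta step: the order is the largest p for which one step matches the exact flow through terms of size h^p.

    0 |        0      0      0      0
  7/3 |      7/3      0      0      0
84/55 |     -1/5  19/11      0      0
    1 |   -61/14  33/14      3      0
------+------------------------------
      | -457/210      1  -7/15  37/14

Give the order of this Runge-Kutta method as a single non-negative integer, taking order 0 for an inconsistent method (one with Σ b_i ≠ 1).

1

b = (-457/210, 1, -7/15, 37/14)
c = (0, 7/3, 84/55, 1)
Ac = (0, 0, 133/33, 1109/110)
Σ b_i: (-457/210)·1 + 1·1 + (-7/15)·1 + 37/14·1 = 1 ✓
b·c: 1·7/3 + (-7/15)·84/55 + 37/14·1 = 49243/11550 ≠ 1/2 ⇒ order 1.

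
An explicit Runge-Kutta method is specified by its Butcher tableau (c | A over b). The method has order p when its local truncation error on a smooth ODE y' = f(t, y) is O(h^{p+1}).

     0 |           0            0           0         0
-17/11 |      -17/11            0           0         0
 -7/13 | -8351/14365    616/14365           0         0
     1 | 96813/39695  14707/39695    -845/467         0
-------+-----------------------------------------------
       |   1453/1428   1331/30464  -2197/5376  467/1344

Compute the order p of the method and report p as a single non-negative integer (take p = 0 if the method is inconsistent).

b = (1453/1428, 1331/30464, -2197/5376, 467/1344)
c = (0, -17/11, -7/13, 1)
Ac = (0, 0, -56/845, 938/2335)
Σ b_i: 1453/1428·1 + 1331/30464·1 + (-2197/5376)·1 + 467/1344·1 = 1 ✓
b·c: 1331/30464·(-17/11) + (-2197/5376)·(-7/13) + 467/1344·1 = 1/2 ✓
b·c²: 1331/30464·289/121 + (-2197/5376)·49/169 + 467/1344·1 = 1/3 ✓
b·Ac: (-2197/5376)·(-56/845) + 467/1344·938/2335 = 1/6 ✓
b·c³: 1331/30464·(-4913/1331) + (-2197/5376)·(-343/2197) + 467/1344·1 = 1/4 ✓
b·(c∘Ac): (-2197/5376)·392/10985 + 467/1344·938/2335 = 1/8 ✓
b·Ac²: (-2197/5376)·952/9295 + 467/1344·9254/25685 = 1/12 ✓
b·A²c: 467/1344·56/467 = 1/24 ✓; 4 stages ⇒ order 4.

4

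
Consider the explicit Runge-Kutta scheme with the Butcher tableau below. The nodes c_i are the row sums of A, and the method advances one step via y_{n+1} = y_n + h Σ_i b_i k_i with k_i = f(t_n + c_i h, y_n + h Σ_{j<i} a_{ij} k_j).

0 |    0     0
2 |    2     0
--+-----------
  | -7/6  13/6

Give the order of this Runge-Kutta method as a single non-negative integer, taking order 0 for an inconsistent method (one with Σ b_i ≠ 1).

b = (-7/6, 13/6)
c = (0, 2)
Σ b_i: (-7/6)·1 + 13/6·1 = 1 ✓
b·c: 13/6·2 = 13/3 ≠ 1/2 ⇒ order 1.

1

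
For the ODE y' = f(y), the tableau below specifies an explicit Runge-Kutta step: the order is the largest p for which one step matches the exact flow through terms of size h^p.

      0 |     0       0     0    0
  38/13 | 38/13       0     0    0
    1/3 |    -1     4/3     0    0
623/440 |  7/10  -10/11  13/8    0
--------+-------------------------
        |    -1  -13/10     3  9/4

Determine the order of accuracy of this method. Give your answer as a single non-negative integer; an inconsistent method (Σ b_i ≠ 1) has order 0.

b = (-1, -13/10, 3, 9/4)
c = (0, 38/13, 1/3, 623/440)
Ac = (0, 0, 152/39, -7261/3432)
Σ b_i: (-1)·1 + (-13/10)·1 + 3·1 + 9/4·1 = 59/20 ≠ 1 ⇒ order 0.

0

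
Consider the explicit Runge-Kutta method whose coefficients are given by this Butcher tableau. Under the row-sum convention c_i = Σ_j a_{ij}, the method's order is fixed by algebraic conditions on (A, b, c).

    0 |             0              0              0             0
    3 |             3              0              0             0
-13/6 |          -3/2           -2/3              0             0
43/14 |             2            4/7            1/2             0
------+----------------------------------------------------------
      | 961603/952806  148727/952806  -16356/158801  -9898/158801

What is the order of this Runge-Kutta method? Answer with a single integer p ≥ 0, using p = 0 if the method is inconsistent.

b = (961603/952806, 148727/952806, -16356/158801, -9898/158801)
c = (0, 3, -13/6, 43/14)
Ac = (0, 0, -2, 53/84)
Σ b_i: 961603/952806·1 + 148727/952806·1 + (-16356/158801)·1 + (-9898/158801)·1 = 1 ✓
b·c: 148727/952806·3 + (-16356/158801)·(-13/6) + (-9898/158801)·43/14 = 1/2 ✓
b·c²: 148727/952806·9 + (-16356/158801)·169/36 + (-9898/158801)·1849/196 = 1/3 ✓
b·Ac: (-16356/158801)·(-2) + (-9898/158801)·53/84 = 1/6 ✓
b·c³: 148727/952806·27 + (-16356/158801)·(-2197/216) + (-9898/158801)·79507/2744 = 138307709/40017852 ≠ 1/4 ⇒ order 3.
b·(c∘Ac): (-16356/158801)·13/3 + (-9898/158801)·2279/1176 = -1080691/1905612 ≠ 1/8
b·Ac²: (-16356/158801)·(-6) + (-9898/158801)·3775/504 = 863971/5716836 ≠ 1/12
b·A²c: (-9898/158801)·(-1) = 9898/158801 ≠ 1/24

3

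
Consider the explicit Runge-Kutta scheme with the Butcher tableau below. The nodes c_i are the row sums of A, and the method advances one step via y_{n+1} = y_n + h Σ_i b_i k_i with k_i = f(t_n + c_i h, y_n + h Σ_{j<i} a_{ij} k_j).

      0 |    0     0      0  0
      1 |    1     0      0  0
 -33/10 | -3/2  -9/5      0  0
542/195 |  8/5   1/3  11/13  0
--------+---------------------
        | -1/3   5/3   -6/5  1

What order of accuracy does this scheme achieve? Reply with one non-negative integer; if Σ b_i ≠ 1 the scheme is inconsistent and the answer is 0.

b = (-1/3, 5/3, -6/5, 1)
c = (0, 1, -33/10, 542/195)
Ac = (0, 0, -9/5, -959/390)
Σ b_i: (-1/3)·1 + 5/3·1 + (-6/5)·1 + 1·1 = 17/15 ≠ 1 ⇒ order 0.

0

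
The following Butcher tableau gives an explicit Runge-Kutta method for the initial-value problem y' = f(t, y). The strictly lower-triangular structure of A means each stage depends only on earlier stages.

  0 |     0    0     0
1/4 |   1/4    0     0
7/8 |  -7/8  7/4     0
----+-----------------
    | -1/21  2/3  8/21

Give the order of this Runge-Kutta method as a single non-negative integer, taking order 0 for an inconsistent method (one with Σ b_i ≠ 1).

b = (-1/21, 2/3, 8/21)
c = (0, 1/4, 7/8)
Ac = (0, 0, 7/16)
Σ b_i: (-1/21)·1 + 2/3·1 + 8/21·1 = 1 ✓
b·c: 2/3·1/4 + 8/21·7/8 = 1/2 ✓
b·c²: 2/3·1/16 + 8/21·49/64 = 1/3 ✓
b·Ac: 8/21·7/16 = 1/6 ✓; 3 stages ⇒ order 3.

3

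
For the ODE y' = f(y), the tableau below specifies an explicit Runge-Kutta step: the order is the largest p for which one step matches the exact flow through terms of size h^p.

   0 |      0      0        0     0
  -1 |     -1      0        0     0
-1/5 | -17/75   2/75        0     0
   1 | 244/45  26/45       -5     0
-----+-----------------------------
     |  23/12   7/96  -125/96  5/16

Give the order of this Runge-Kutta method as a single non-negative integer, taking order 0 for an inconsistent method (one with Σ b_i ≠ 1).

b = (23/12, 7/96, -125/96, 5/16)
c = (0, -1, -1/5, 1)
Ac = (0, 0, -2/75, 19/45)
Σ b_i: 23/12·1 + 7/96·1 + (-125/96)·1 + 5/16·1 = 1 ✓
b·c: 7/96·(-1) + (-125/96)·(-1/5) + 5/16·1 = 1/2 ✓
b·c²: 7/96·1 + (-125/96)·1/25 + 5/16·1 = 1/3 ✓
b·Ac: (-125/96)·(-2/75) + 5/16·19/45 = 1/6 ✓
b·c³: 7/96·(-1) + (-125/96)·(-1/125) + 5/16·1 = 1/4 ✓
b·(c∘Ac): (-125/96)·2/375 + 5/16·19/45 = 1/8 ✓
b·Ac²: (-125/96)·2/75 + 5/16·17/45 = 1/12 ✓
b·A²c: 5/16·2/15 = 1/24 ✓; 4 stages ⇒ order 4.

4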